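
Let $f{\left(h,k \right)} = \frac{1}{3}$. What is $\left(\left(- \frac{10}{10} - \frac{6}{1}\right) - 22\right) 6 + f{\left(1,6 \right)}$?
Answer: $- \frac{521}{3} \approx -173.67$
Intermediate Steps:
$f{\left(h,k \right)} = \frac{1}{3}$
$\left(\left(- \frac{10}{10} - \frac{6}{1}\right) - 22\right) 6 + f{\left(1,6 \right)} = \left(\left(- \frac{10}{10} - \frac{6}{1}\right) - 22\right) 6 + \frac{1}{3} = \left(\left(\left(-10\right) \frac{1}{10} - 6\right) - 22\right) 6 + \frac{1}{3} = \left(\left(-1 - 6\right) - 22\right) 6 + \frac{1}{3} = \left(-7 - 22\right) 6 + \frac{1}{3} = \left(-29\right) 6 + \frac{1}{3} = -174 + \frac{1}{3} = - \frac{521}{3}$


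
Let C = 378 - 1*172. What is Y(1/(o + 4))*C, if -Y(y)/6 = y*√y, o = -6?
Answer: 309*I*√2 ≈ 436.99*I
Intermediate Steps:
C = 206 (C = 378 - 172 = 206)
Y(y) = -6*y^(3/2) (Y(y) = -6*y*√y = -6*y^(3/2))
Y(1/(o + 4))*C = -6*(-I*√2/4)*206 = -(-3)*I*√2/2*206 = (3*I*√2/2)*206 = 309*I*√2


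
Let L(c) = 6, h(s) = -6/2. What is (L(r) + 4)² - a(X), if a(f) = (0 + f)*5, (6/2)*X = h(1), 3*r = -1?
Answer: 105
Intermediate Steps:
r = -⅓ (r = (⅓)*(-1) = -⅓ ≈ -0.33333)
h(s) = -3 (h(s) = -6*½ = -3)
X = -1 (X = (⅓)*(-3) = -1)
a(f) = 5*f (a(f) = f*5 = 5*f)
(L(r) + 4)² - a(X) = (6 + 4)² - 5*(-1) = 10² - 1*(-5) = 100 + 5 = 105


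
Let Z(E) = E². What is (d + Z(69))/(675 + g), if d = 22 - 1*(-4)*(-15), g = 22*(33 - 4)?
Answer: 4723/1313 ≈ 3.5971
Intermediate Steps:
g = 638 (g = 22*29 = 638)
d = -38 (d = 22 + 4*(-15) = 22 - 60 = -38)
(d + Z(69))/(675 + g) = (-38 + 69²)/(675 + 638) = (-38 + 4761)/1313 = 4723*(1/1313) = 4723/1313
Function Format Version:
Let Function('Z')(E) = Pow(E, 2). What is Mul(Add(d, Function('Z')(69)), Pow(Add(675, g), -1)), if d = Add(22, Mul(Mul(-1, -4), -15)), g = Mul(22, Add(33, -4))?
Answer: Rational(4723, 1313) ≈ 3.5971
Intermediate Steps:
g = 638 (g = Mul(22, 29) = 638)
d = -38 (d = Add(22, Mul(4, -15)) = Add(22, -60) = -38)
Mul(Add(d, Function('Z')(69)), Pow(Add(675, g), -1)) = Mul(Add(-38, Pow(69, 2)), Pow(Add(675, 638), -1)) = Mul(Add(-38, 4761), Pow(1313, -1)) = Mul(4723, Rational(1, 1313)) = Rational(4723, 1313)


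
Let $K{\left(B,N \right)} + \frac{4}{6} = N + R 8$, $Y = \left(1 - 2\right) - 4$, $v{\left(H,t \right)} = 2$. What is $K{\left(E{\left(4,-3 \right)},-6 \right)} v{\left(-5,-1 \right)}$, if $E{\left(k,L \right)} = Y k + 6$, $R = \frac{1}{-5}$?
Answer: $- \frac{248}{15} \approx -16.533$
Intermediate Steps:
$R = - \frac{1}{5} \approx -0.2$
$Y = -5$ ($Y = -1 - 4 = -5$)
$E{\left(k,L \right)} = 6 - 5 k$ ($E{\left(k,L \right)} = - 5 k + 6 = 6 - 5 k$)
$K{\left(B,N \right)} = - \frac{34}{15} + N$ ($K{\left(B,N \right)} = - \frac{2}{3} + \left(N - \frac{8}{5}\right) = - \frac{2}{3} + \left(- \frac{8}{5} + N\right) = - \frac{34}{15} + N$)
$K{\left(E{\left(4,-3 \right)},-6 \right)} v{\left(-5,-1 \right)} = \left(- \frac{34}{15} - 6\right) 2 = \left(- \frac{124}{15}\right) 2 = - \frac{248}{15}$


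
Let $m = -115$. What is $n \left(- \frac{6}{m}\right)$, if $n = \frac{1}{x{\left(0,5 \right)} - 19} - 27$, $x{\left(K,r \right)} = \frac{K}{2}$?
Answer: $- \frac{3084}{2185} \approx -1.4114$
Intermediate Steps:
$x{\left(K,r \right)} = \frac{K}{2}$ ($x{\left(K,r \right)} = K \frac{1}{2} = \frac{K}{2}$)
$n = - \frac{514}{19}$ ($n = \frac{1}{\frac{1}{2} \cdot 0 - 19} - 27 = \frac{1}{0 - 19} - 27 = \frac{1}{-19} - 27 = - \frac{1}{19} - 27 = - \frac{514}{19} \approx -27.053$)
$n \left(- \frac{6}{m}\right) = - \frac{514 \left(- \frac{6}{-115}\right)}{19} = - \frac{514 \left(\left(-6\right) \left(- \frac{1}{115}\right)\right)}{19} = \left(- \frac{514}{19}\right) \frac{6}{115} = - \frac{3084}{2185}$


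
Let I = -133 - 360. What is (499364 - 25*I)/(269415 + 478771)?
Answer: 511689/748186 ≈ 0.68391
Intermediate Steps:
I = -493
(499364 - 25*I)/(269415 + 478771) = (499364 - 25*(-493))/(269415 + 478771) = (499364 + 12325)/748186 = 511689*(1/748186) = 511689/748186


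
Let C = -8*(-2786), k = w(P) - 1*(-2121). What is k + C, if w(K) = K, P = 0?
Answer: 24409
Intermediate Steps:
k = 2121 (k = 0 - 1*(-2121) = 0 + 2121 = 2121)
C = 22288
k + C = 2121 + 22288 = 24409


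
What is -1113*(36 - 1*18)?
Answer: -20034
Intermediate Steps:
-1113*(36 - 1*18) = -1113*(36 - 18) = -1113*18 = -20034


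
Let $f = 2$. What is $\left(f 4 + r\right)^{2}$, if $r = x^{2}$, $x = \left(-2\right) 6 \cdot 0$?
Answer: $64$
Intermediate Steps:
$x = 0$ ($x = \left(-12\right) 0 = 0$)
$r = 0$ ($r = 0^{2} = 0$)
$\left(f 4 + r\right)^{2} = \left(2 \cdot 4 + 0\right)^{2} = \left(8 + 0\right)^{2} = 8^{2} = 64$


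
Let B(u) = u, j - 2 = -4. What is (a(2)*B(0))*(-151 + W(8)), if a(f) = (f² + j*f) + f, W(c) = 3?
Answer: 0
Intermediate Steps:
j = -2 (j = 2 - 4 = -2)
a(f) = f² - f (a(f) = (f² - 2*f) + f = f² - f)
(a(2)*B(0))*(-151 + W(8)) = ((2*(-1 + 2))*0)*(-151 + 3) = ((2*1)*0)*(-148) = (2*0)*(-148) = 0*(-148) = 0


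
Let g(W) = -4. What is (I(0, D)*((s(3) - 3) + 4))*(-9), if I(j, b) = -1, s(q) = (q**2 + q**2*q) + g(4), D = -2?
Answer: 297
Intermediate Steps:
s(q) = -4 + q**2 + q**3 (s(q) = (q**2 + q**2*q) - 4 = (q**2 + q**3) - 4 = -4 + q**2 + q**3)
(I(0, D)*((s(3) - 3) + 4))*(-9) = -(((-4 + 3**2 + 3**3) - 3) + 4)*(-9) = -(((-4 + 9 + 27) - 3) + 4)*(-9) = -((32 - 3) + 4)*(-9) = -(29 + 4)*(-9) = -1*33*(-9) = -33*(-9) = 297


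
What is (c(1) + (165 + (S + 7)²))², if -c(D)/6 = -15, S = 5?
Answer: 159201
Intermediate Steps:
c(D) = 90 (c(D) = -6*(-15) = 90)
(c(1) + (165 + (S + 7)²))² = (90 + (165 + (5 + 7)²))² = (90 + (165 + 12²))² = (90 + (165 + 144))² = (90 + 309)² = 399² = 159201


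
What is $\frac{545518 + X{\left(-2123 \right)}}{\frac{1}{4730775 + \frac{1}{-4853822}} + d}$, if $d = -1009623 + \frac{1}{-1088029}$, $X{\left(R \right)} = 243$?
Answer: $- \frac{13635124500306532570226381}{25224109643933208977449494} \approx -0.54056$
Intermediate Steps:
$d = - \frac{1098499103068}{1088029}$ ($d = -1009623 - \frac{1}{1088029} = - \frac{1098499103068}{1088029} \approx -1.0096 \cdot 10^{6}$)
$\frac{545518 + X{\left(-2123 \right)}}{\frac{1}{4730775 + \frac{1}{-4853822}} + d} = \frac{545518 + 243}{\frac{1}{4730775 + \frac{1}{-4853822}} - \frac{1098499103068}{1088029}} = \frac{545761}{\frac{1}{4730775 - \frac{1}{4853822}} - \frac{1098499103068}{1088029}} = \frac{545761}{\frac{1}{\frac{22962339772049}{4853822}} - \frac{1098499103068}{1088029}} = \frac{545761}{\frac{4853822}{22962339772049} - \frac{1098499103068}{1088029}} = \frac{545761}{- \frac{25224109643933208977449494}{24983691579842701421}} = 545761 \left(- \frac{24983691579842701421}{25224109643933208977449494}\right) = - \frac{13635124500306532570226381}{25224109643933208977449494}$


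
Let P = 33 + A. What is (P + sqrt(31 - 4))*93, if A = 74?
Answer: 9951 + 279*sqrt(3) ≈ 10434.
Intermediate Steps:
P = 107 (P = 33 + 74 = 107)
(P + sqrt(31 - 4))*93 = (107 + sqrt(31 - 4))*93 = (107 + sqrt(27))*93 = (107 + 3*sqrt(3))*93 = 9951 + 279*sqrt(3)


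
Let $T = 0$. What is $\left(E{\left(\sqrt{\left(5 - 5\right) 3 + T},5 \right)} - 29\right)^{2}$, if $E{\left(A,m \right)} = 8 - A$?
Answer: $441$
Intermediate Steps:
$\left(E{\left(\sqrt{\left(5 - 5\right) 3 + T},5 \right)} - 29\right)^{2} = \left(\left(8 - \sqrt{\left(5 - 5\right) 3 + 0}\right) - 29\right)^{2} = \left(\left(8 - \sqrt{0 \cdot 3 + 0}\right) - 29\right)^{2} = \left(\left(8 - \sqrt{0 + 0}\right) - 29\right)^{2} = \left(\left(8 - \sqrt{0}\right) - 29\right)^{2} = \left(\left(8 - 0\right) - 29\right)^{2} = \left(\left(8 + 0\right) - 29\right)^{2} = \left(8 - 29\right)^{2} = \left(-21\right)^{2} = 441$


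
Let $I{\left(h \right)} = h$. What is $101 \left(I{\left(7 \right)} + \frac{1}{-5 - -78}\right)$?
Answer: $\frac{51712}{73} \approx 708.38$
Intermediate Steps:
$101 \left(I{\left(7 \right)} + \frac{1}{-5 - -78}\right) = 101 \left(7 + \frac{1}{-5 - -78}\right) = 101 \left(7 + \frac{1}{-5 + 78}\right) = 101 \left(7 + \frac{1}{73}\right) = 101 \cdot \frac{512}{73} = \frac{51712}{73}$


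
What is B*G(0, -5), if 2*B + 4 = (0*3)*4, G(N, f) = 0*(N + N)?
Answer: 0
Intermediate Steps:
G(N, f) = 0 (G(N, f) = 0*(2*N) = 0)
B = -2 (B = -2 + ((0*3)*4)/2 = -2 + (0*4)/2 = -2 + (1/2)*0 = -2 + 0 = -2)
B*G(0, -5) = -2*0 = 0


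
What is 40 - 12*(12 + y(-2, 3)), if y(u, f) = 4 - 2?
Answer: -128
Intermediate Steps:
y(u, f) = 2
40 - 12*(12 + y(-2, 3)) = 40 - 12*(12 + 2) = 40 - 12*14 = 40 - 1*168 = 40 - 168 = -128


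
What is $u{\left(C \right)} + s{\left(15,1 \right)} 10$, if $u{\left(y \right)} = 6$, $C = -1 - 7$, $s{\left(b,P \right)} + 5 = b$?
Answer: $106$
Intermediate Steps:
$s{\left(b,P \right)} = -5 + b$
$C = -8$ ($C = -1 - 7 = -8$)
$u{\left(C \right)} + s{\left(15,1 \right)} 10 = 6 + \left(-5 + 15\right) 10 = 6 + 10 \cdot 10 = 6 + 100 = 106$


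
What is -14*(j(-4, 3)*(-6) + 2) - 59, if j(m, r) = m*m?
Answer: 1257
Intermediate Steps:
j(m, r) = m²
-14*(j(-4, 3)*(-6) + 2) - 59 = -14*((-4)²*(-6) + 2) - 59 = -14*(16*(-6) + 2) - 59 = -14*(-96 + 2) - 59 = -14*(-94) - 59 = 1316 - 59 = 1257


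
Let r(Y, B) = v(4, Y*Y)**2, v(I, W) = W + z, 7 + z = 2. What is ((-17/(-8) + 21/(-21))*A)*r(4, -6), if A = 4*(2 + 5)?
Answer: 7623/2 ≈ 3811.5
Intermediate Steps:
z = -5 (z = -7 + 2 = -5)
A = 28 (A = 4*7 = 28)
v(I, W) = -5 + W (v(I, W) = W - 5 = -5 + W)
r(Y, B) = (-5 + Y**2)**2 (r(Y, B) = (-5 + Y*Y)**2 = (-5 + Y**2)**2)
((-17/(-8) + 21/(-21))*A)*r(4, -6) = ((-17/(-8) + 21/(-21))*28)*(-5 + 4**2)**2 = ((-17*(-1/8) + 21*(-1/21))*28)*(-5 + 16)**2 = ((17/8 - 1)*28)*11**2 = ((9/8)*28)*121 = (63/2)*121 = 7623/2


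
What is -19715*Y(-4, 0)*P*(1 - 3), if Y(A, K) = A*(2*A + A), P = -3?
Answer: -5677920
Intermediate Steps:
Y(A, K) = 3*A² (Y(A, K) = A*(3*A) = 3*A²)
-19715*Y(-4, 0)*P*(1 - 3) = -19715*(3*(-4)²)*(-3)*(1 - 3) = -19715*(3*16)*(-3)*(-2) = -19715*48*(-3)*(-2) = -(-2838960)*(-2) = -19715*288 = -5677920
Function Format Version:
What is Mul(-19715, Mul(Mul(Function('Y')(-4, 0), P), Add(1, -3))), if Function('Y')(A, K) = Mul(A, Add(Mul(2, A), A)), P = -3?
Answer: -5677920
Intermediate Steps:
Function('Y')(A, K) = Mul(3, Pow(A, 2)) (Function('Y')(A, K) = Mul(A, Mul(3, A)) = Mul(3, Pow(A, 2)))
Mul(-19715, Mul(Mul(Function('Y')(-4, 0), P), Add(1, -3))) = Mul(-19715, Mul(Mul(Mul(3, Pow(-4, 2)), -3), Add(1, -3))) = Mul(-19715, Mul(Mul(Mul(3, 16), -3), -2)) = Mul(-19715, Mul(Mul(48, -3), -2)) = Mul(-19715, Mul(-144, -2)) = Mul(-19715, 288) = -5677920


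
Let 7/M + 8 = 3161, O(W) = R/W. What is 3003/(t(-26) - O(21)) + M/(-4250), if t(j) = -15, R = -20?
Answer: -169011993563/790614750 ≈ -213.77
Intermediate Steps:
O(W) = -20/W
M = 7/3153 (M = 7/(-8 + 3161) = 7/3153 ≈ 0.0022201)
3003/(t(-26) - O(21)) + M/(-4250) = 3003/(-15 - (-20)/21) + (7/3153)/(-4250) = 3003/(-15 - (-20)/21) + (7/3153)*(-1/4250) = 3003/(-15 - 1*(-20/21)) - 7/13400250 = 3003/(-15 + 20/21) - 7/13400250 = 3003/(-295/21) - 7/13400250 = 3003*(-21/295) - 7/13400250 = -63063/295 - 7/13400250 = -169011993563/790614750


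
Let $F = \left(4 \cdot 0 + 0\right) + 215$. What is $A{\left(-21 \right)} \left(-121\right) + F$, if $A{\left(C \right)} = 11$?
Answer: $-1116$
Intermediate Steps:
$F = 215$ ($F = \left(0 + 0\right) + 215 = 0 + 215 = 215$)
$A{\left(-21 \right)} \left(-121\right) + F = 11 \left(-121\right) + 215 = -1331 + 215 = -1116$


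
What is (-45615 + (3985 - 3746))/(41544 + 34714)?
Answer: -22688/38129 ≈ -0.59503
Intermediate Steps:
(-45615 + (3985 - 3746))/(41544 + 34714) = (-45615 + 239)/76258 = -45376*1/76258 = -22688/38129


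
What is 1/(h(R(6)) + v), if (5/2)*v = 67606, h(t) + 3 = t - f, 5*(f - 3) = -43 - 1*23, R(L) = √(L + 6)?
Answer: 169060/4573005301 - 25*√3/9146010602 ≈ 3.6964e-5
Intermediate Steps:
R(L) = √(6 + L)
f = -51/5 (f = 3 + (-43 - 1*23)/5 = 3 + (-43 - 23)/5 = 3 + (⅕)*(-66) = 3 - 66/5 = -51/5 ≈ -10.200)
h(t) = 36/5 + t (h(t) = -3 + (t - 1*(-51/5)) = -3 + (t + 51/5) = -3 + (51/5 + t) = 36/5 + t)
v = 135212/5 (v = (⅖)*67606 = 135212/5 ≈ 27042.)
1/(h(R(6)) + v) = 1/((36/5 + √(6 + 6)) + 135212/5) = 1/((36/5 + √12) + 135212/5) = 1/((36/5 + 2*√3) + 135212/5) = 1/(135248/5 + 2*√3)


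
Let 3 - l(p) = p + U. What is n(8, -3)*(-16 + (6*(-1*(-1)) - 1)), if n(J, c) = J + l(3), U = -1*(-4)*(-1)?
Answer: -132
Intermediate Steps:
U = -4 (U = 4*(-1) = -4)
l(p) = 7 - p (l(p) = 3 - (p - 4) = 3 - (-4 + p) = 3 + (4 - p) = 7 - p)
n(J, c) = 4 + J (n(J, c) = J + (7 - 1*3) = J + (7 - 3) = J + 4 = 4 + J)
n(8, -3)*(-16 + (6*(-1*(-1)) - 1)) = (4 + 8)*(-16 + (6*(-1*(-1)) - 1)) = 12*(-16 + (6*1 - 1)) = 12*(-16 + (6 - 1)) = 12*(-16 + 5) = 12*(-11) = -132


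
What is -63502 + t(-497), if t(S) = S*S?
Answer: 183507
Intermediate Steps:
t(S) = S²
-63502 + t(-497) = -63502 + (-497)² = -63502 + 247009 = 183507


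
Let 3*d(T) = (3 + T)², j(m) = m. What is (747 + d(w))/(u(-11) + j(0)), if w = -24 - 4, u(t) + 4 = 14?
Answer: 1433/15 ≈ 95.533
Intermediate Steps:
u(t) = 10 (u(t) = -4 + 14 = 10)
w = -28
d(T) = (3 + T)²/3
(747 + d(w))/(u(-11) + j(0)) = (747 + (3 - 28)²/3)/(10 + 0) = (747 + (⅓)*(-25)²)/10 = (747 + (⅓)*625)*(⅒) = (747 + 625/3)*(⅒) = (2866/3)*(⅒) = 1433/15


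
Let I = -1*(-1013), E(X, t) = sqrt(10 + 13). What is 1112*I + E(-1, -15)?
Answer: 1126456 + sqrt(23) ≈ 1.1265e+6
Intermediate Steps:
E(X, t) = sqrt(23)
I = 1013
1112*I + E(-1, -15) = 1112*1013 + sqrt(23) = 1126456 + sqrt(23)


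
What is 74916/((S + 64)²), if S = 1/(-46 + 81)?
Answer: 10196900/558009 ≈ 18.274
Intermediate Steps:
S = 1/35 ≈ 0.028571
74916/((S + 64)²) = 74916/((1/35 + 64)²) = 74916/((2241/35)²) = 74916/(5022081/1225) = 74916*(1225/5022081) = 10196900/558009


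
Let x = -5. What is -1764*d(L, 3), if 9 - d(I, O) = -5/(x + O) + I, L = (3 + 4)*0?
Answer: -11466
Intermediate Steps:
L = 0 (L = 7*0 = 0)
d(I, O) = 9 - I + 5/(-5 + O) (d(I, O) = 9 - (-5/(-5 + O) + I) = 9 - (I - 5/(-5 + O)) = 9 + (-I + 5/(-5 + O)) = 9 - I + 5/(-5 + O))
-1764*d(L, 3) = -1764*(-40 + 5*0 + 9*3 - 1*0*3)/(-5 + 3) = -1764*(-40 + 0 + 27 + 0)/(-2) = -(-882)*(-13) = -1764*13/2 = -11466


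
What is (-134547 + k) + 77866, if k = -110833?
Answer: -167514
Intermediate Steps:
(-134547 + k) + 77866 = (-134547 - 110833) + 77866 = -245380 + 77866 = -167514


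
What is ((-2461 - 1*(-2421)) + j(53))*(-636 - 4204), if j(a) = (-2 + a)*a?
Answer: -12888920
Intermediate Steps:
j(a) = a*(-2 + a)
((-2461 - 1*(-2421)) + j(53))*(-636 - 4204) = ((-2461 - 1*(-2421)) + 53*(-2 + 53))*(-636 - 4204) = ((-2461 + 2421) + 53*51)*(-4840) = (-40 + 2703)*(-4840) = 2663*(-4840) = -12888920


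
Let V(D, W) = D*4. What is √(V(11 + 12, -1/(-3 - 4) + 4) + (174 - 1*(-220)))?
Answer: 9*√6 ≈ 22.045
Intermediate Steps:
V(D, W) = 4*D
√(V(11 + 12, -1/(-3 - 4) + 4) + (174 - 1*(-220))) = √(4*(11 + 12) + (174 - 1*(-220))) = √(4*23 + (174 + 220)) = √(92 + 394) = √486 = 9*√6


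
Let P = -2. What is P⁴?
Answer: 16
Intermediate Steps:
P⁴ = (-2)⁴ = 16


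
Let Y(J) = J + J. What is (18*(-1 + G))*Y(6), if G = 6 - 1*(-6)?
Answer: 2376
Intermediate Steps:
G = 12 (G = 6 + 6 = 12)
Y(J) = 2*J
(18*(-1 + G))*Y(6) = (18*(-1 + 12))*(2*6) = (18*11)*12 = 198*12 = 2376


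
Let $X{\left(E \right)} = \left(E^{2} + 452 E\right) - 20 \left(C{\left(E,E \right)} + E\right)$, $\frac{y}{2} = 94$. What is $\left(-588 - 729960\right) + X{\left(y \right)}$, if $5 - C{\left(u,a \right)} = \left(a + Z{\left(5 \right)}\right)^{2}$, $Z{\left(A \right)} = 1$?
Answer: $100332$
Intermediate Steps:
$y = 188$ ($y = 2 \cdot 94 = 188$)
$C{\left(u,a \right)} = 5 - \left(1 + a\right)^{2}$ ($C{\left(u,a \right)} = 5 - \left(a + 1\right)^{2} = 5 - \left(1 + a\right)^{2}$)
$X{\left(E \right)} = -100 + E^{2} + 20 \left(1 + E\right)^{2} + 432 E$ ($X{\left(E \right)} = \left(E^{2} + 452 E\right) - 20 \left(\left(5 - \left(1 + E\right)^{2}\right) + E\right) = \left(E^{2} + 452 E\right) - 20 \left(5 + E - \left(1 + E\right)^{2}\right) = \left(E^{2} + 452 E\right) - \left(100 - 20 \left(1 + E\right)^{2} + 20 E\right) = -100 + E^{2} + 20 \left(1 + E\right)^{2} + 432 E$)
$\left(-588 - 729960\right) + X{\left(y \right)} = \left(-588 - 729960\right) + \left(-80 + 21 \cdot 188^{2} + 472 \cdot 188\right) = \left(-588 - 729960\right) + \left(-80 + 21 \cdot 35344 + 88736\right) = -730548 + \left(-80 + 742224 + 88736\right) = -730548 + 830880 = 100332$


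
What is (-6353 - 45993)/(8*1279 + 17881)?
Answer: -52346/28113 ≈ -1.8620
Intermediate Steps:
(-6353 - 45993)/(8*1279 + 17881) = -52346/(10232 + 17881) = -52346/28113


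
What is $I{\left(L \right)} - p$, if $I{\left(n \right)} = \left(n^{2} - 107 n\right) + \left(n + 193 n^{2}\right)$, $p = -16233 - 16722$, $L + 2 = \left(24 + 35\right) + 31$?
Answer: $1525963$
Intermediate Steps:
$L = 88$ ($L = -2 + \left(\left(24 + 35\right) + 31\right) = -2 + \left(59 + 31\right) = -2 + 90 = 88$)
$p = -32955$
$I{\left(n \right)} = - 106 n + 194 n^{2}$
$I{\left(L \right)} - p = 2 \cdot 88 \left(-53 + 97 \cdot 88\right) - -32955 = 2 \cdot 88 \left(-53 + 8536\right) + 32955 = 2 \cdot 88 \cdot 8483 + 32955 = 1493008 + 32955 = 1525963$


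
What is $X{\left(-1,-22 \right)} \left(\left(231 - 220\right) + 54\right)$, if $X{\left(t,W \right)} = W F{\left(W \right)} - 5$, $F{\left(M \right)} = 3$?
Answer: $-4615$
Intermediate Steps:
$X{\left(t,W \right)} = -5 + 3 W$ ($X{\left(t,W \right)} = W 3 - 5 = 3 W - 5 = -5 + 3 W$)
$X{\left(-1,-22 \right)} \left(\left(231 - 220\right) + 54\right) = \left(-5 + 3 \left(-22\right)\right) \left(\left(231 - 220\right) + 54\right) = \left(-5 - 66\right) \left(\left(231 - 220\right) + 54\right) = - 71 \left(11 + 54\right) = \left(-71\right) 65 = -4615$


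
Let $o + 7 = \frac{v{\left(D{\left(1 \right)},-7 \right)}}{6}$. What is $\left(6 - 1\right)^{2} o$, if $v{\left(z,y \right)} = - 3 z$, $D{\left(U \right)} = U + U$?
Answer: $-200$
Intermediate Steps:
$D{\left(U \right)} = 2 U$
$o = -8$ ($o = -7 + \frac{\left(-3\right) 2 \cdot 1}{6} = -7 + \left(-3\right) 2 \cdot \frac{1}{6} = -7 - 1 = -8$)
$\left(6 - 1\right)^{2} o = \left(6 - 1\right)^{2} \left(-8\right) = 5^{2} \left(-8\right) = 25 \left(-8\right) = -200$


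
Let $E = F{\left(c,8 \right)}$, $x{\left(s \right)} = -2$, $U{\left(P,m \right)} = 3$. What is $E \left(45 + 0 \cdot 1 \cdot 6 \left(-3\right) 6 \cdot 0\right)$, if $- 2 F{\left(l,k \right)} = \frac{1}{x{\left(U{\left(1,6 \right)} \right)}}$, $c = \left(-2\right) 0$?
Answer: $\frac{45}{4} \approx 11.25$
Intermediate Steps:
$c = 0$
$F{\left(l,k \right)} = \frac{1}{4}$ ($F{\left(l,k \right)} = - \frac{1}{2 \left(-2\right)} = \left(- \frac{1}{2}\right) \left(- \frac{1}{2}\right) = \frac{1}{4}$)
$E = \frac{1}{4} \approx 0.25$
$E \left(45 + 0 \cdot 1 \cdot 6 \left(-3\right) 6 \cdot 0\right) = \frac{45 + 0 \cdot 1 \cdot 6 \left(-3\right) 6 \cdot 0}{4} = \frac{45 + 0 \left(\left(-18\right) 0\right)}{4} = \frac{45 + 0 \cdot 0}{4} = \frac{45 + 0}{4} = \frac{1}{4} \cdot 45 = \frac{45}{4}$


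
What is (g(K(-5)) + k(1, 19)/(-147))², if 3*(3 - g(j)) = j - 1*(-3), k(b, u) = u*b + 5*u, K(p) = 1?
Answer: 17161/21609 ≈ 0.79416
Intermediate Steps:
k(b, u) = 5*u + b*u (k(b, u) = b*u + 5*u = 5*u + b*u)
g(j) = 2 - j/3 (g(j) = 3 - (j - 1*(-3))/3 = 3 - (j + 3)/3 = 3 - (3 + j)/3 = 3 + (-1 - j/3) = 2 - j/3)
(g(K(-5)) + k(1, 19)/(-147))² = ((2 - ⅓*1) + (19*(5 + 1))/(-147))² = ((2 - ⅓) + (19*6)*(-1/147))² = (5/3 + 114*(-1/147))² = (5/3 - 38/49)² = (131/147)² = 17161/21609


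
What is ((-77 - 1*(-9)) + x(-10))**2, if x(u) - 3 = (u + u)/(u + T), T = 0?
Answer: 3969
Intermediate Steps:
x(u) = 5 (x(u) = 3 + (u + u)/(u + 0) = 3 + (2*u)/u = 3 + 2 = 5)
((-77 - 1*(-9)) + x(-10))**2 = ((-77 - 1*(-9)) + 5)**2 = ((-77 + 9) + 5)**2 = (-68 + 5)**2 = (-63)**2 = 3969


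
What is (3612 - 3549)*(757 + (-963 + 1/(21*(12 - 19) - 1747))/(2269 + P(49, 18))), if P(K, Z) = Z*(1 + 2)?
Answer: 9118006191/191294 ≈ 47665.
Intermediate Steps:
P(K, Z) = 3*Z (P(K, Z) = Z*3 = 3*Z)
(3612 - 3549)*(757 + (-963 + 1/(21*(12 - 19) - 1747))/(2269 + P(49, 18))) = (3612 - 3549)*(757 + (-963 + 1/(21*(12 - 19) - 1747))/(2269 + 3*18)) = 63*(757 + (-963 + 1/(21*(-7) - 1747))/(2269 + 54)) = 63*(757 + (-963 + 1/(-147 - 1747))/2323) = 63*(757 + (-963 + 1/(-1894))*(1/2323)) = 63*(757 + (-963 - 1/1894)*(1/2323)) = 63*(757 - 1823923/1894*1/2323) = 63*(757 - 79301/191294) = 63*(144730257/191294) = 9118006191/191294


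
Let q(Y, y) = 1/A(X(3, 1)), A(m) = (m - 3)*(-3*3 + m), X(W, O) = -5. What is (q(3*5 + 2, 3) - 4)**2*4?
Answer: 199809/3136 ≈ 63.715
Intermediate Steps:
A(m) = (-9 + m)*(-3 + m) (A(m) = (-3 + m)*(-9 + m) = (-9 + m)*(-3 + m))
q(Y, y) = 1/112 (q(Y, y) = 1/(27 + (-5)**2 - 12*(-5)) = 1/(27 + 25 + 60) = 1/112)
(q(3*5 + 2, 3) - 4)**2*4 = (1/112 - 4)**2*4 = (-447/112)**2*4 = (199809/12544)*4 = 199809/3136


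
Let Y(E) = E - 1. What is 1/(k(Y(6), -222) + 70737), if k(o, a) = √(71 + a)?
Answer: 70737/5003723320 - I*√151/5003723320 ≈ 1.4137e-5 - 2.4558e-9*I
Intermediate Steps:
Y(E) = -1 + E
1/(k(Y(6), -222) + 70737) = 1/(√(71 - 222) + 70737) = 1/(√(-151) + 70737) = 1/(I*√151 + 70737) = 1/(70737 + I*√151)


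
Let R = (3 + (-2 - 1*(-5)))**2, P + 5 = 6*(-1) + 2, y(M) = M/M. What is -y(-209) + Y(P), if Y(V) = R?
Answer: 35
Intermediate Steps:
y(M) = 1
P = -9 (P = -5 + (6*(-1) + 2) = -5 + (-6 + 2) = -5 - 4 = -9)
R = 36 (R = (3 + (-2 + 5))**2 = (3 + 3)**2 = 6**2 = 36)
Y(V) = 36
-y(-209) + Y(P) = -1*1 + 36 = -1 + 36 = 35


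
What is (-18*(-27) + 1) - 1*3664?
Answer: -3177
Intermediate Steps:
(-18*(-27) + 1) - 1*3664 = (486 + 1) - 3664 = 487 - 3664 = -3177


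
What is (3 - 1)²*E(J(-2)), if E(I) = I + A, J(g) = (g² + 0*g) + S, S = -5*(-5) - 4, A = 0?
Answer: 100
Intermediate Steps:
S = 21 (S = 25 - 4 = 21)
J(g) = 21 + g² (J(g) = (g² + 0*g) + 21 = (g² + 0) + 21 = g² + 21 = 21 + g²)
E(I) = I (E(I) = I + 0 = I)
(3 - 1)²*E(J(-2)) = (3 - 1)²*(21 + (-2)²) = 2²*(21 + 4) = 4*25 = 100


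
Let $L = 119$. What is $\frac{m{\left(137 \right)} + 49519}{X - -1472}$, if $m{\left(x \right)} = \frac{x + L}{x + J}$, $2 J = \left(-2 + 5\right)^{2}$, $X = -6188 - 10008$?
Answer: $- \frac{4671463}{1388964} \approx -3.3633$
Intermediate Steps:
$X = -16196$
$J = \frac{9}{2}$ ($J = \frac{\left(-2 + 5\right)^{2}}{2} = \frac{3^{2}}{2} = \frac{1}{2} \cdot 9 = \frac{9}{2} \approx 4.5$)
$m{\left(x \right)} = \frac{119 + x}{\frac{9}{2} + x}$ ($m{\left(x \right)} = \frac{x + 119}{x + \frac{9}{2}} = \frac{119 + x}{\frac{9}{2} + x}$)
$\frac{m{\left(137 \right)} + 49519}{X - -1472} = \frac{\frac{2 \left(119 + 137\right)}{9 + 2 \cdot 137} + 49519}{-16196 - -1472} = \frac{2 \frac{1}{9 + 274} \cdot 256 + 49519}{-16196 + 1472} = \frac{2 \cdot \frac{1}{283} \cdot 256 + 49519}{-14724} = \left(2 \cdot \frac{1}{283} \cdot 256 + 49519\right) \left(- \frac{1}{14724}\right) = \left(\frac{512}{283} + 49519\right) \left(- \frac{1}{14724}\right) = \frac{14014389}{283} \left(- \frac{1}{14724}\right) = - \frac{4671463}{1388964}$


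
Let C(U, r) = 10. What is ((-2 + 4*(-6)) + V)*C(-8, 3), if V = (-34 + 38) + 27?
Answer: 50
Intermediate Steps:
V = 31 (V = 4 + 27 = 31)
((-2 + 4*(-6)) + V)*C(-8, 3) = ((-2 + 4*(-6)) + 31)*10 = ((-2 - 24) + 31)*10 = (-26 + 31)*10 = 5*10 = 50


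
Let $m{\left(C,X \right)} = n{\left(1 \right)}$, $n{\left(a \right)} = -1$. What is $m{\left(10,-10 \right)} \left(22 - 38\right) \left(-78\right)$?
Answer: $-1248$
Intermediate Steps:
$m{\left(C,X \right)} = -1$
$m{\left(10,-10 \right)} \left(22 - 38\right) \left(-78\right) = - (22 - 38) \left(-78\right) = \left(-1\right) \left(-16\right) \left(-78\right) = 16 \left(-78\right) = -1248$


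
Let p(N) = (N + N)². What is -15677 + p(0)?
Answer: -15677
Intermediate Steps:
p(N) = 4*N² (p(N) = (2*N)² = 4*N²)
-15677 + p(0) = -15677 + 4*0² = -15677 + 4*0 = -15677 + 0 = -15677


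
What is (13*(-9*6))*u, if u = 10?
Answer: -7020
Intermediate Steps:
(13*(-9*6))*u = (13*(-9*6))*10 = (13*(-54))*10 = -702*10 = -7020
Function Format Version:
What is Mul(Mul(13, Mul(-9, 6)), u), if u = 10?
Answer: -7020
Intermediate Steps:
Mul(Mul(13, Mul(-9, 6)), u) = Mul(Mul(13, Mul(-9, 6)), 10) = Mul(Mul(13, -54), 10) = Mul(-702, 10) = -7020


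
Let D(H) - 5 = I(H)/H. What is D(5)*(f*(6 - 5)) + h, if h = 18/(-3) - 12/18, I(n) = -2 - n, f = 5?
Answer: 34/3 ≈ 11.333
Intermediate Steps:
h = -20/3 (h = 18*(-1/3) - 12*1/18 = -6 - 2/3 = -20/3 ≈ -6.6667)
D(H) = 5 + (-2 - H)/H
D(5)*(f*(6 - 5)) + h = (4 - 2/5)*(5*(6 - 5)) - 20/3 = (4 - 2*1/5)*(5*1) - 20/3 = (4 - 2/5)*5 - 20/3 = (18/5)*5 - 20/3 = 18 - 20/3 = 34/3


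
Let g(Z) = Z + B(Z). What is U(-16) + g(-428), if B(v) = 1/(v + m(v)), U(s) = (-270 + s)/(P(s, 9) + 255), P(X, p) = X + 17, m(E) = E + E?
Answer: -17631599/41088 ≈ -429.12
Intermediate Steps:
m(E) = 2*E
P(X, p) = 17 + X
U(s) = (-270 + s)/(272 + s) (U(s) = (-270 + s)/((17 + s) + 255) = (-270 + s)/(272 + s))
B(v) = 1/(3*v) (B(v) = 1/(v + 2*v) = 1/(3*v))
g(Z) = Z + 1/(3*Z)
U(-16) + g(-428) = (-270 - 16)/(272 - 16) + (-428 + (⅓)/(-428)) = -286/256 + (-428 + (⅓)*(-1/428)) = (1/256)*(-286) + (-428 - 1/1284) = -143/128 - 549553/1284 = -17631599/41088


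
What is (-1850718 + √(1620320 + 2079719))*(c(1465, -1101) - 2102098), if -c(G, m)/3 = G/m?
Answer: 1427770641233718/367 - 5400279507*√75511/367 ≈ 3.8863e+12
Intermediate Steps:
c(G, m) = -3*G/m
(-1850718 + √(1620320 + 2079719))*(c(1465, -1101) - 2102098) = (-1850718 + √(1620320 + 2079719))*(-3*1465/(-1101) - 2102098) = (-1850718 + √3700039)*(-3*1465*(-1/1101) - 2102098) = (-1850718 + 7*√75511)*(1465/367 - 2102098) = (-1850718 + 7*√75511)*(-771468501/367) = 1427770641233718/367 - 5400279507*√75511/367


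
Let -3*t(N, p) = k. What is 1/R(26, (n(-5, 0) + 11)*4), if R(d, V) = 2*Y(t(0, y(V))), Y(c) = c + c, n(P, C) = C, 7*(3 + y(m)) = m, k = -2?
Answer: 3/8 ≈ 0.37500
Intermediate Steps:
y(m) = -3 + m/7
t(N, p) = 2/3 (t(N, p) = -1/3*(-2) = 2/3)
Y(c) = 2*c
R(d, V) = 8/3 (R(d, V) = 2*(2*(2/3)) = 2*(4/3) = 8/3)
1/R(26, (n(-5, 0) + 11)*4) = 1/(8/3) = 3/8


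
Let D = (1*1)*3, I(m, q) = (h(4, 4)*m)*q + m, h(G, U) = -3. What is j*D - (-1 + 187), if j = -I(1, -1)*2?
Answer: -210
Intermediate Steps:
I(m, q) = m - 3*m*q (I(m, q) = (-3*m)*q + m = -3*m*q + m = m - 3*m*q)
D = 3 (D = 1*3 = 3)
j = -8 (j = -(1 - 3*(-1))*2 = -(1 + 3)*2 = -4*2 = -8)
j*D - (-1 + 187) = -8*3 - (-1 + 187) = -24 - 1*186 = -24 - 186 = -210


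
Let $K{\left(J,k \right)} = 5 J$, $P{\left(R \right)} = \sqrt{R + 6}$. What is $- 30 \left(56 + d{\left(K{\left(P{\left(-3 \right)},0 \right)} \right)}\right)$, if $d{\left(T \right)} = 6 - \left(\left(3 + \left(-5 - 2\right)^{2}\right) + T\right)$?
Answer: $-300 + 150 \sqrt{3} \approx -40.192$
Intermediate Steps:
$P{\left(R \right)} = \sqrt{6 + R}$
$d{\left(T \right)} = -46 - T$ ($d{\left(T \right)} = 6 - \left(\left(3 + \left(-7\right)^{2}\right) + T\right) = 6 - \left(\left(3 + 49\right) + T\right) = 6 - \left(52 + T\right) = -46 - T$)
$- 30 \left(56 + d{\left(K{\left(P{\left(-3 \right)},0 \right)} \right)}\right) = - 30 \left(56 - \left(46 + 5 \sqrt{6 - 3}\right)\right) = - 30 \left(56 - \left(46 + 5 \sqrt{3}\right)\right) = - 30 \left(10 - 5 \sqrt{3}\right) = -300 + 150 \sqrt{3}$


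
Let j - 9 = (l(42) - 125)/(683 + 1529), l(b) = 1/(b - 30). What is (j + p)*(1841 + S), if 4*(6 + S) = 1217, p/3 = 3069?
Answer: 2093281838785/106176 ≈ 1.9715e+7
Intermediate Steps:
p = 9207 (p = 3*3069 = 9207)
S = 1193/4 (S = -6 + (¼)*1217 = -6 + 1217/4 = 1193/4 ≈ 298.25)
l(b) = 1/(-30 + b)
j = 237397/26544 (j = 9 + (1/(-30 + 42) - 125)/(683 + 1529) = 9 + (1/12 - 125)/2212 = 9 + (1/12 - 125)*(1/2212) = 9 - 1499/12*1/2212 = 9 - 1499/26544 = 237397/26544 ≈ 8.9435)
(j + p)*(1841 + S) = (237397/26544 + 9207)*(1841 + 1193/4) = (244628005/26544)*(8557/4) = 2093281838785/106176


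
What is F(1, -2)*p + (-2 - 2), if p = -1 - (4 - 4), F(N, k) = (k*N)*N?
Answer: -2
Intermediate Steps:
F(N, k) = k*N² (F(N, k) = (N*k)*N = k*N²)
p = -1 (p = -1 - 1*0 = -1 + 0 = -1)
F(1, -2)*p + (-2 - 2) = -2*1²*(-1) + (-2 - 2) = -2*1*(-1) - 4 = -2*(-1) - 4 = 2 - 4 = -2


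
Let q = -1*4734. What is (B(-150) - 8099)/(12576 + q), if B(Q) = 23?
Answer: -1346/1307 ≈ -1.0298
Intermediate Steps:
q = -4734
(B(-150) - 8099)/(12576 + q) = (23 - 8099)/(12576 - 4734) = -8076/7842 = -8076*1/7842 = -1346/1307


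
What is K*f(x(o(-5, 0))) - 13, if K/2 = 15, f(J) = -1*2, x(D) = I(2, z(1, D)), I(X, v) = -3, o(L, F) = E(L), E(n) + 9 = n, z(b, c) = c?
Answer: -73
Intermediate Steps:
E(n) = -9 + n
o(L, F) = -9 + L
x(D) = -3
f(J) = -2
K = 30 (K = 2*15 = 30)
K*f(x(o(-5, 0))) - 13 = 30*(-2) - 13 = -60 - 13 = -73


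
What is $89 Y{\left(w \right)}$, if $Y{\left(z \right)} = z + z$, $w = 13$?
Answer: $2314$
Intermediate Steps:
$Y{\left(z \right)} = 2 z$
$89 Y{\left(w \right)} = 89 \cdot 2 \cdot 13 = 89 \cdot 26 = 2314$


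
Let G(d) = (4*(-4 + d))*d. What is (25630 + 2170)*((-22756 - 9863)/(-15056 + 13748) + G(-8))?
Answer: 1239164150/109 ≈ 1.1368e+7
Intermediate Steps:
G(d) = d*(-16 + 4*d) (G(d) = (-16 + 4*d)*d = d*(-16 + 4*d))
(25630 + 2170)*((-22756 - 9863)/(-15056 + 13748) + G(-8)) = (25630 + 2170)*((-22756 - 9863)/(-15056 + 13748) + 4*(-8)*(-4 - 8)) = 27800*(-32619/(-1308) + 4*(-8)*(-12)) = 27800*(-32619*(-1/1308) + 384) = 27800*(10873/436 + 384) = 27800*(178297/436) = 1239164150/109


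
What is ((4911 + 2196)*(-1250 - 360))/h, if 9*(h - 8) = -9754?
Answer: 499905/47 ≈ 10636.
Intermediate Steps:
h = -9682/9 (h = 8 + (⅑)*(-9754) = 8 - 9754/9 = -9682/9 ≈ -1075.8)
((4911 + 2196)*(-1250 - 360))/h = ((4911 + 2196)*(-1250 - 360))/(-9682/9) = (7107*(-1610))*(-9/9682) = -11442270*(-9/9682) = 499905/47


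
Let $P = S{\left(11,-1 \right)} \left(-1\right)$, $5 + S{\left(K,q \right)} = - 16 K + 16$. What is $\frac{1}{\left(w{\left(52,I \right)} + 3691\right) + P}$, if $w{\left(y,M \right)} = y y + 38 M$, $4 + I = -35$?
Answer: $\frac{1}{5078} \approx 0.00019693$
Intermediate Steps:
$I = -39$ ($I = -4 - 35 = -39$)
$S{\left(K,q \right)} = 11 - 16 K$ ($S{\left(K,q \right)} = -5 - \left(-16 + 16 K\right) = 11 - 16 K$)
$w{\left(y,M \right)} = y^{2} + 38 M$
$P = 165$ ($P = \left(11 - 176\right) \left(-1\right) = \left(-165\right) \left(-1\right) = 165$)
$\frac{1}{\left(w{\left(52,I \right)} + 3691\right) + P} = \frac{1}{\left(\left(52^{2} + 38 \left(-39\right)\right) + 3691\right) + 165} = \frac{1}{\left(\left(2704 - 1482\right) + 3691\right) + 165} = \frac{1}{\left(1222 + 3691\right) + 165} = \frac{1}{4913 + 165} = \frac{1}{5078}$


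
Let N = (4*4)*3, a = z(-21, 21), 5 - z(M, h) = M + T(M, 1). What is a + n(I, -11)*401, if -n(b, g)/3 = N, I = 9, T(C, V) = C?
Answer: -57697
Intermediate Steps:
z(M, h) = 5 - 2*M (z(M, h) = 5 - (M + M) = 5 - 2*M)
a = 47 (a = 5 - 2*(-21) = 5 + 42 = 47)
N = 48 (N = 16*3 = 48)
n(b, g) = -144 (n(b, g) = -3*48 = -144)
a + n(I, -11)*401 = 47 - 144*401 = 47 - 57744 = -57697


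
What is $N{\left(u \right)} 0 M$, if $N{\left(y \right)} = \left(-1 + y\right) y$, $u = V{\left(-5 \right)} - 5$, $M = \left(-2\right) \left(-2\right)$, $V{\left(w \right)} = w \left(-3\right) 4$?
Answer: $0$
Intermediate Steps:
$V{\left(w \right)} = - 12 w$ ($V{\left(w \right)} = - 3 w 4 = - 12 w$)
$M = 4$
$u = 55$ ($u = \left(-12\right) \left(-5\right) - 5 = 60 - 5 = 55$)
$N{\left(y \right)} = y \left(-1 + y\right)$
$N{\left(u \right)} 0 M = 55 \left(-1 + 55\right) 0 \cdot 4 = 55 \cdot 54 \cdot 0 \cdot 4 = 2970 \cdot 0 \cdot 4 = 0 \cdot 4 = 0$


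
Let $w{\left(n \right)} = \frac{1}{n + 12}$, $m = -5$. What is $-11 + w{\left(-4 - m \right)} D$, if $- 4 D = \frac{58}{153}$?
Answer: $- \frac{43787}{3978} \approx -11.007$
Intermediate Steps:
$D = - \frac{29}{306}$ ($D = - \frac{58 \cdot \frac{1}{153}}{4} = \left(- \frac{1}{4}\right) \frac{58}{153} = - \frac{29}{306} \approx -0.094771$)
$w{\left(n \right)} = \frac{1}{12 + n}$
$-11 + w{\left(-4 - m \right)} D = -11 + \frac{1}{12 - -1} \left(- \frac{29}{306}\right) = -11 + \frac{1}{12 + \left(-4 + 5\right)} \left(- \frac{29}{306}\right) = -11 + \frac{1}{12 + 1} \left(- \frac{29}{306}\right) = -11 + \frac{1}{13} \left(- \frac{29}{306}\right) = -11 - \frac{29}{3978} = - \frac{43787}{3978}$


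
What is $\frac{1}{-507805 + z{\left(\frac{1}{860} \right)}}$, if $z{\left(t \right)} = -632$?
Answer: $- \frac{1}{508437} \approx -1.9668 \cdot 10^{-6}$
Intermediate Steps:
$\frac{1}{-507805 + z{\left(\frac{1}{860} \right)}} = \frac{1}{-507805 - 632} = \frac{1}{-508437} = - \frac{1}{508437}$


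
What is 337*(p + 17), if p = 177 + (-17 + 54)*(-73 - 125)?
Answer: -2403484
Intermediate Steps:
p = -7149 (p = 177 + 37*(-198) = 177 - 7326 = -7149)
337*(p + 17) = 337*(-7149 + 17) = 337*(-7132) = -2403484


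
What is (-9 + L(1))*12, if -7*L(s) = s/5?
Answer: -3792/35 ≈ -108.34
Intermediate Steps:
L(s) = -s/35 (L(s) = -s/(7*5) = -s/35)
(-9 + L(1))*12 = (-9 - 1/35*1)*12 = (-9 - 1/35)*12 = -316/35*12 = -3792/35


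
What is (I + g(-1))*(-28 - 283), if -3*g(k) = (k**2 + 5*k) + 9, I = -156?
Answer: 147103/3 ≈ 49034.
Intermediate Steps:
g(k) = -3 - 5*k/3 - k**2/3 (g(k) = -((k**2 + 5*k) + 9)/3 = -(9 + k**2 + 5*k)/3 = -3 - 5*k/3 - k**2/3)
(I + g(-1))*(-28 - 283) = (-156 + (-3 - 5/3*(-1) - 1/3*(-1)**2))*(-28 - 283) = (-156 + (-3 + 5/3 - 1/3*1))*(-311) = (-156 + (-3 + 5/3 - 1/3))*(-311) = (-156 - 5/3)*(-311) = -473/3*(-311) = 147103/3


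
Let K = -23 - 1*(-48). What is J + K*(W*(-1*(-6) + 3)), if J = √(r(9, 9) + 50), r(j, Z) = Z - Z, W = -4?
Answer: -900 + 5*√2 ≈ -892.93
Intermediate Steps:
r(j, Z) = 0
J = 5*√2 (J = √(0 + 50) = √50 = 5*√2 ≈ 7.0711)
K = 25 (K = -23 + 48 = 25)
J + K*(W*(-1*(-6) + 3)) = 5*√2 + 25*(-4*(-1*(-6) + 3)) = 5*√2 + 25*(-4*(6 + 3)) = 5*√2 + 25*(-4*9) = 5*√2 + 25*(-36) = 5*√2 - 900 = -900 + 5*√2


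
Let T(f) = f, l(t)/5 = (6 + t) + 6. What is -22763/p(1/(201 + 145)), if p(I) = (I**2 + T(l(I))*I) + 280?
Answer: -1362547654/16770623 ≈ -81.246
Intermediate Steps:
l(t) = 60 + 5*t (l(t) = 5*((6 + t) + 6) = 5*(12 + t) = 60 + 5*t)
p(I) = 280 + I**2 + I*(60 + 5*I) (p(I) = (I**2 + (60 + 5*I)*I) + 280 = (I**2 + I*(60 + 5*I)) + 280 = 280 + I**2 + I*(60 + 5*I))
-22763/p(1/(201 + 145)) = -22763/(280 + 6*(1/(201 + 145))**2 + 60/(201 + 145)) = -22763/(280 + 6*(1/346)**2 + 60/346) = -22763/(280 + 6*(1/346)**2 + 60*(1/346)) = -22763/(280 + 6*(1/119716) + 30/173) = -22763/(280 + 3/59858 + 30/173) = -22763/16770623/59858 = -22763*59858/16770623 = -1362547654/16770623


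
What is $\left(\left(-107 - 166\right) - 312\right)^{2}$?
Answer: $342225$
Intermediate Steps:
$\left(\left(-107 - 166\right) - 312\right)^{2} = \left(-273 - 312\right)^{2} = \left(-585\right)^{2} = 342225$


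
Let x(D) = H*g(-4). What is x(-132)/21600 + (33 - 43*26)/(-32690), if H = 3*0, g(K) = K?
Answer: 31/934 ≈ 0.033191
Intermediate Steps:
H = 0
x(D) = 0 (x(D) = 0*(-4) = 0)
x(-132)/21600 + (33 - 43*26)/(-32690) = 0/21600 + (33 - 43*26)/(-32690) = 0*(1/21600) + (33 - 1118)*(-1/32690) = 0 - 1085*(-1/32690) = 0 + 31/934 = 31/934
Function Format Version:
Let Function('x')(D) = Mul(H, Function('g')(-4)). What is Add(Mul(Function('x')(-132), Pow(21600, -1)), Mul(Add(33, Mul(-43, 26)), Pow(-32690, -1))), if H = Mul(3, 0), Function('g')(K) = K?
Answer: Rational(31, 934) ≈ 0.033191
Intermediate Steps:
H = 0
Function('x')(D) = 0 (Function('x')(D) = Mul(0, -4) = 0)
Add(Mul(Function('x')(-132), Pow(21600, -1)), Mul(Add(33, Mul(-43, 26)), Pow(-32690, -1))) = Add(Mul(0, Pow(21600, -1)), Mul(Add(33, Mul(-43, 26)), Pow(-32690, -1))) = Add(Mul(0, Rational(1, 21600)), Mul(Add(33, -1118), Rational(-1, 32690))) = Add(0, Mul(-1085, Rational(-1, 32690))) = Add(0, Rational(31, 934)) = Rational(31, 934)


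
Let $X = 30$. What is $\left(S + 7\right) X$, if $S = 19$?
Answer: $780$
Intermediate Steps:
$\left(S + 7\right) X = \left(19 + 7\right) 30 = 26 \cdot 30 = 780$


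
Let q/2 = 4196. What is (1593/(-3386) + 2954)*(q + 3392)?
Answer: 58923835692/1693 ≈ 3.4804e+7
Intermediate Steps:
q = 8392 (q = 2*4196 = 8392)
(1593/(-3386) + 2954)*(q + 3392) = (1593/(-3386) + 2954)*(8392 + 3392) = (1593*(-1/3386) + 2954)*11784 = (-1593/3386 + 2954)*11784 = (10000651/3386)*11784 = 58923835692/1693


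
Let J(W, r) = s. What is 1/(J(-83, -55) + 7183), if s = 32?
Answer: 1/7215 ≈ 0.00013860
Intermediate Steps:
J(W, r) = 32
1/(J(-83, -55) + 7183) = 1/(32 + 7183) = 1/7215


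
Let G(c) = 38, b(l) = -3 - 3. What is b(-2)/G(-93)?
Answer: -3/19 ≈ -0.15789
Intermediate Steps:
b(l) = -6
b(-2)/G(-93) = -6/38 = -6*1/38 = -3/19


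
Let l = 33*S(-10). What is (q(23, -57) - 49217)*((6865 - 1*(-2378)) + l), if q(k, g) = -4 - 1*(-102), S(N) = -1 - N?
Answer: -468595260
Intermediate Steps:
q(k, g) = 98 (q(k, g) = -4 + 102 = 98)
l = 297 (l = 33*(-1 - 1*(-10)) = 33*(-1 + 10) = 33*9 = 297)
(q(23, -57) - 49217)*((6865 - 1*(-2378)) + l) = (98 - 49217)*((6865 - 1*(-2378)) + 297) = -49119*((6865 + 2378) + 297) = -49119*(9243 + 297) = -49119*9540 = -468595260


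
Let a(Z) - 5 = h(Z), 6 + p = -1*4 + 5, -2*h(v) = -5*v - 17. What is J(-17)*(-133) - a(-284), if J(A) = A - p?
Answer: 4585/2 ≈ 2292.5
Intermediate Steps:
h(v) = 17/2 + 5*v/2 (h(v) = -(-5*v - 17)/2 = -(-17 - 5*v)/2 = 17/2 + 5*v/2)
p = -5 (p = -6 + (-1*4 + 5) = -6 + (-4 + 5) = -6 + 1 = -5)
J(A) = 5 + A (J(A) = A - 1*(-5) = A + 5 = 5 + A)
a(Z) = 27/2 + 5*Z/2 (a(Z) = 5 + (17/2 + 5*Z/2) = 27/2 + 5*Z/2)
J(-17)*(-133) - a(-284) = (5 - 17)*(-133) - (27/2 + (5/2)*(-284)) = -12*(-133) - (27/2 - 710) = 1596 - 1*(-1393/2) = 1596 + 1393/2 = 4585/2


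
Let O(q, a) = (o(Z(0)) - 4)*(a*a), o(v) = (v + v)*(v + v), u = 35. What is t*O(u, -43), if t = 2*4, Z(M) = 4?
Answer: 887520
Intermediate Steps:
o(v) = 4*v² (o(v) = (2*v)*(2*v) = 4*v²)
O(q, a) = 60*a² (O(q, a) = (4*4² - 4)*(a*a) = (4*16 - 4)*a² = (64 - 4)*a² = 60*a²)
t = 8
t*O(u, -43) = 8*(60*(-43)²) = 8*(60*1849) = 8*110940 = 887520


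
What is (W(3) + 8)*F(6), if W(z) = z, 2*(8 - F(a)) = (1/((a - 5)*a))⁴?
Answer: 228085/2592 ≈ 87.996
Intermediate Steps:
F(a) = 8 - 1/(2*a⁴*(-5 + a)⁴) (F(a) = 8 - 1/(a⁴*(a - 5)⁴)/2 = 8 - 1/(a⁴*(-5 + a)⁴)/2 = 8 - 1/(2*a⁴*(-5 + a)⁴))
(W(3) + 8)*F(6) = (3 + 8)*(8 - ½/(6⁴*(-5 + 6)⁴)) = 11*(8 - ½*1/1296/1⁴) = 11*(8 - ½*1/1296*1) = 11*(8 - 1/2592) = 11*(20735/2592) = 228085/2592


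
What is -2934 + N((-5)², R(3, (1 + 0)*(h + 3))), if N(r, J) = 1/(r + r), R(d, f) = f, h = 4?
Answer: -146699/50 ≈ -2934.0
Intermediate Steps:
N(r, J) = 1/(2*r)
-2934 + N((-5)², R(3, (1 + 0)*(h + 3))) = -2934 + 1/(2*((-5)²)) = -2934 + (½)/25 = -2934 + (½)*(1/25) = -2934 + 1/50 = -146699/50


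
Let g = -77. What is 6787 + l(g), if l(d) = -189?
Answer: 6598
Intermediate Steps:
6787 + l(g) = 6787 - 189 = 6598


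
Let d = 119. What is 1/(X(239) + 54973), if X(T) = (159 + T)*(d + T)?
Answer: 1/197457 ≈ 5.0644e-6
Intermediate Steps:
X(T) = (119 + T)*(159 + T) (X(T) = (159 + T)*(119 + T) = (119 + T)*(159 + T))
1/(X(239) + 54973) = 1/((18921 + 239² + 278*239) + 54973) = 1/((18921 + 57121 + 66442) + 54973) = 1/(142484 + 54973) = 1/197457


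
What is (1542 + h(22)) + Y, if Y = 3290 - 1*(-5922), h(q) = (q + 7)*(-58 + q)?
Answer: 9710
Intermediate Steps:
h(q) = (-58 + q)*(7 + q) (h(q) = (7 + q)*(-58 + q) = (-58 + q)*(7 + q))
Y = 9212 (Y = 3290 + 5922 = 9212)
(1542 + h(22)) + Y = (1542 + (-406 + 22² - 51*22)) + 9212 = (1542 + (-406 + 484 - 1122)) + 9212 = (1542 - 1044) + 9212 = 498 + 9212 = 9710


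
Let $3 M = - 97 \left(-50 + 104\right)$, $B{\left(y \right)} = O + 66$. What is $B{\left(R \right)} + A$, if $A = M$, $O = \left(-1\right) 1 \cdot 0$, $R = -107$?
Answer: $-1680$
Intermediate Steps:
$O = 0$ ($O = \left(-1\right) 0 = 0$)
$B{\left(y \right)} = 66$ ($B{\left(y \right)} = 0 + 66 = 66$)
$M = -1746$ ($M = \frac{\left(-97\right) \left(-50 + 104\right)}{3} = \frac{\left(-97\right) 54}{3} = \frac{1}{3} \left(-5238\right) = -1746$)
$A = -1746$
$B{\left(R \right)} + A = 66 - 1746 = -1680$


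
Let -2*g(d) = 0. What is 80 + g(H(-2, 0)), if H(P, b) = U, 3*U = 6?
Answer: 80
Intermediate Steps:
U = 2 (U = (1/3)*6 = 2)
H(P, b) = 2
g(d) = 0 (g(d) = -1/2*0 = 0)
80 + g(H(-2, 0)) = 80 + 0 = 80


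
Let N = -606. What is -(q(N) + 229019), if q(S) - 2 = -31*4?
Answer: -228897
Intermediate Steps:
q(S) = -122 (q(S) = 2 - 31*4 = 2 - 124 = -122)
-(q(N) + 229019) = -(-122 + 229019) = -1*228897 = -228897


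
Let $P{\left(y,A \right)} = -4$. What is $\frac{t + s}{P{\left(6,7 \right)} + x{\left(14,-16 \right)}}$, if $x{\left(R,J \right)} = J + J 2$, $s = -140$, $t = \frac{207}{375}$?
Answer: $\frac{17431}{6500} \approx 2.6817$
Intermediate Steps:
$t = \frac{69}{125}$ ($t = 207 \cdot \frac{1}{375} = \frac{69}{125} \approx 0.552$)
$x{\left(R,J \right)} = 3 J$ ($x{\left(R,J \right)} = J + 2 J = 3 J$)
$\frac{t + s}{P{\left(6,7 \right)} + x{\left(14,-16 \right)}} = \frac{\frac{69}{125} - 140}{-4 + 3 \left(-16\right)} = - \frac{17431}{125 \left(-4 - 48\right)} = - \frac{17431}{125 \left(-52\right)} = \left(- \frac{17431}{125}\right) \left(- \frac{1}{52}\right) = \frac{17431}{6500}$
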